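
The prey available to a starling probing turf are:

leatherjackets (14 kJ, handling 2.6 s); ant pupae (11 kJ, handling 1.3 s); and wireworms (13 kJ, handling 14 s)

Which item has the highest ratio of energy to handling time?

In descending order of E/h:
ant pupae: 11/1.3 = 8.46 kJ/s
leatherjackets: 14/2.6 = 5.38 kJ/s
wireworms: 13/14 = 0.929 kJ/s

ant pupae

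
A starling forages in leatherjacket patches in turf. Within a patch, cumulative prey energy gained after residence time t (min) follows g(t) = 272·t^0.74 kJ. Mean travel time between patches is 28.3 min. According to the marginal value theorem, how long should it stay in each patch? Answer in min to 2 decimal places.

80.55 min

By the marginal value theorem, leave when the instantaneous gain rate g'(t) equals the habitat-wide average g(t)/(T + t).
g'(t) = 0.74·272·t^-0.26. Setting 0.74·272·t^-0.26 = 272·t^0.74/(28.3+t) gives 0.74(28.3+t) = t, so 0.26·t = 0.74×28.3.
t* = 0.74×28.3/0.26 = 80.55 min.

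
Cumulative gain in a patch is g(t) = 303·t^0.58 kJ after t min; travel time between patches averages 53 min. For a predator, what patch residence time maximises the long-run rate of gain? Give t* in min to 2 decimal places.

73.19 min

By the marginal value theorem, leave when the instantaneous gain rate g'(t) equals the habitat-wide average g(t)/(T + t).
g'(t) = 0.58·303·t^-0.42. Setting 0.58·303·t^-0.42 = 303·t^0.58/(53+t) gives 0.58(53+t) = t, so 0.42·t = 0.58×53.
t* = 0.58×53/0.42 = 73.19 min.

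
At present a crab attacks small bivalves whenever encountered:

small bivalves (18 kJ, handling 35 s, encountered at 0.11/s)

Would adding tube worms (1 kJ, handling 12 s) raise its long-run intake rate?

No

On small bivalves alone, R = ΣλE/(1+Σλh) = 1.98/4.85 = 0.4082 kJ/s.
tube worms: E/h = 1/12 = 0.08333 kJ/s.
Since 0.08333 < R, time spent handling tube worms is better spent searching.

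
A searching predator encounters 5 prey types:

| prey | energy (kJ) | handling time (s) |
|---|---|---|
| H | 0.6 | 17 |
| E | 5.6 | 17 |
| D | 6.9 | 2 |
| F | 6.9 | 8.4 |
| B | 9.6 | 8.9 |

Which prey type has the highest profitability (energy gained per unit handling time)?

In descending order of E/h:
D: 6.9/2 = 3.45 kJ/s
B: 9.6/8.9 = 1.08 kJ/s
F: 6.9/8.4 = 0.821 kJ/s
E: 5.6/17 = 0.329 kJ/s
H: 0.6/17 = 0.0353 kJ/s

D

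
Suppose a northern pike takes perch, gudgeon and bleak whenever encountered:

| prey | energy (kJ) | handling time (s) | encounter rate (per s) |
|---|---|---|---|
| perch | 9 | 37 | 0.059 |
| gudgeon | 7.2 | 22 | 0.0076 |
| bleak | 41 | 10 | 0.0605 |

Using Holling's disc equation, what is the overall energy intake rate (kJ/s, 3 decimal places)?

Energy encountered per unit search time: 0.059×9 + 0.0076×7.2 + 0.0605×41 = 3.066 kJ/s.
Handling time per unit search time: 0.059×37 + 0.0076×22 + 0.0605×10 = 2.955.
Rate = 3.066/(1 + 2.955) = 0.7752 kJ/s.

0.775 kJ/s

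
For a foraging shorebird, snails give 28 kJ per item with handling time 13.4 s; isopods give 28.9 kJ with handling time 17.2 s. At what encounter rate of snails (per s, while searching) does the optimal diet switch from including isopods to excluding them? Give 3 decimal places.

The zero-one rule: include isopods iff E₂/h₂ > λE₁/(1+λh₁). Equality gives the switch point.
λE₁h₂ = E₂ + λE₂h₁ ⇒ λ = E₂/(E₁h₂ − E₂h₁) = 28.9/(481.6 − 387.3) = 0.3063 per s.

0.306 per s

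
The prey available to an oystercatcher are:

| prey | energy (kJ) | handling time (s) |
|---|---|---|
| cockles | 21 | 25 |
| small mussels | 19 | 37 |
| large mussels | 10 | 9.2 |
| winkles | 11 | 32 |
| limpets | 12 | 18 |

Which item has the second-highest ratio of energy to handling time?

Profitability E/h (kJ/s): cockles = 21/25 = 0.84, small mussels = 19/37 = 0.514, large mussels = 10/9.2 = 1.09, winkles = 11/32 = 0.344, limpets = 12/18 = 0.667.
Ranked: large mussels > cockles > limpets > small mussels > winkles.

cockles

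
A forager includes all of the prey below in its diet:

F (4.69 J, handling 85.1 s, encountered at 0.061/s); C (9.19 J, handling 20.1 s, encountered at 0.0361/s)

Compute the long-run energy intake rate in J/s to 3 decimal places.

Energy encountered per unit search time: 0.061×4.69 + 0.0361×9.19 = 0.6178 J/s.
Handling time per unit search time: 0.061×85.1 + 0.0361×20.1 = 5.917.
Rate = 0.6178/(1 + 5.917) = 0.08933 J/s.

0.089 J/s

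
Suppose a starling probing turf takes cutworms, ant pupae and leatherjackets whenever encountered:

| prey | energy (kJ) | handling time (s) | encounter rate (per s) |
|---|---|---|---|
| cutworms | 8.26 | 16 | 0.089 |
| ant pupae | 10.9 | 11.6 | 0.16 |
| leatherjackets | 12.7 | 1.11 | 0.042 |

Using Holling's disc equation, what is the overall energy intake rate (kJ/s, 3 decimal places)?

R = Σλ_iE_i / (1 + Σλ_ih_i)
Numerator: 0.089×8.26 + 0.16×10.9 + 0.042×12.7 = 3.013
Denominator: 1 + 0.089×16 + 0.16×11.6 + 0.042×1.11 = 4.327
R = 3.013/4.327 = 0.6963 kJ/s

0.696 kJ/s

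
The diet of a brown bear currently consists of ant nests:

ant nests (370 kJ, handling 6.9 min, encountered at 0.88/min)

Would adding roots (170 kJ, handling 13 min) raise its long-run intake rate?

No

Intake rate on the current diet: R = (0.88×370) / (1 + 0.88×6.9) = 325.6/7.072 = 46.04 kJ/min.
roots: E/h = 170/13 = 13.08 kJ/min.
Since 13.08 < R, time spent handling roots is better spent searching.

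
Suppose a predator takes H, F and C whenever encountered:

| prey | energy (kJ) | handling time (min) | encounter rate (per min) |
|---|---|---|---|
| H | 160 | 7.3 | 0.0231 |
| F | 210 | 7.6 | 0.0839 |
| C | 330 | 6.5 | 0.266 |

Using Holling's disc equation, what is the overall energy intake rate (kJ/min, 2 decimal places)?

30.86 kJ/min

Energy encountered per unit search time: 0.0231×160 + 0.0839×210 + 0.266×330 = 109.1 kJ/min.
Handling time per unit search time: 0.0231×7.3 + 0.0839×7.6 + 0.266×6.5 = 2.535.
Rate = 109.1/(1 + 2.535) = 30.86 kJ/min.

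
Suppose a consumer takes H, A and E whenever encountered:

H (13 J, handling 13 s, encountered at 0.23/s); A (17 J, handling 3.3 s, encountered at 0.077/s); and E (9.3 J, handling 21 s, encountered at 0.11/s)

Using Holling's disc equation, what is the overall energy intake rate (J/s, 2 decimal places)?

0.81 J/s

Energy encountered per unit search time: 0.23×13 + 0.077×17 + 0.11×9.3 = 5.322 J/s.
Handling time per unit search time: 0.23×13 + 0.077×3.3 + 0.11×21 = 5.554.
Rate = 5.322/(1 + 5.554) = 0.812 J/s.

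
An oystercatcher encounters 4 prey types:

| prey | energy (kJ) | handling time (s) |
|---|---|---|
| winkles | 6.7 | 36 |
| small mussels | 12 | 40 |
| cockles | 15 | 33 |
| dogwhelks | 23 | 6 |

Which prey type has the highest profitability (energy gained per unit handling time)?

Profitability E/h (kJ/s): winkles = 6.7/36 = 0.186, small mussels = 12/40 = 0.3, cockles = 15/33 = 0.455, dogwhelks = 23/6 = 3.83.
Ranked: dogwhelks > cockles > small mussels > winkles.

dogwhelks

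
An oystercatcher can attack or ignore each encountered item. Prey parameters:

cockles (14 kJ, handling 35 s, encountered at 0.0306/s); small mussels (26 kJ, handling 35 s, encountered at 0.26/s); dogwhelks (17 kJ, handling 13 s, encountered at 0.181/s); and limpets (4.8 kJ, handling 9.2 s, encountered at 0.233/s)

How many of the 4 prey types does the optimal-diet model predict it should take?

1

E/h in descending order: dogwhelks 1.31, small mussels 0.743, limpets 0.522, cockles 0.4 kJ/s. The optimal diet is the largest prefix of this list for which every included type satisfies E_i/h_i > R on the types above it.
Rate on top 1: 0.9177. small mussels: 0.743 < 0.9177 → exclude; stop.
Optimal diet: dogwhelks — 1 of 4 types.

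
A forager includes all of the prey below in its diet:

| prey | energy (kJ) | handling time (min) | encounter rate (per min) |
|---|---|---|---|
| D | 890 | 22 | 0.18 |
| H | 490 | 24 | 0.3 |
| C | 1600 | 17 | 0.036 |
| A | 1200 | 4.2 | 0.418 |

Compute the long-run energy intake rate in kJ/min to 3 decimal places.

59.638 kJ/min

Energy encountered per unit search time: 0.18×890 + 0.3×490 + 0.036×1600 + 0.418×1200 = 866.4 kJ/min.
Handling time per unit search time: 0.18×22 + 0.3×24 + 0.036×17 + 0.418×4.2 = 13.53.
Rate = 866.4/(1 + 13.53) = 59.64 kJ/min.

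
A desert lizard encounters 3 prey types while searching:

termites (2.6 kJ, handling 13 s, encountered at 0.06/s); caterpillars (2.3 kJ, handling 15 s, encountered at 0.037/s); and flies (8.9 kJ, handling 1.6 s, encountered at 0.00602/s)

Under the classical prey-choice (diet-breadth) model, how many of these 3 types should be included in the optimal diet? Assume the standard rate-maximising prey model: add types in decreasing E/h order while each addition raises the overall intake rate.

Profitabilities (E/h, kJ/s): flies 5.56, termites 0.2, caterpillars 0.153. Add prey in this order while the next type's profitability exceeds the intake rate on those already taken.
Rate on top 1: 0.05307. termites: 0.2 > 0.05307 → include.
Rate on top 2: 0.1171. caterpillars: 0.153 > 0.1171 → include.
Optimal diet: flies, termites, caterpillars — 3 of 3 types.

3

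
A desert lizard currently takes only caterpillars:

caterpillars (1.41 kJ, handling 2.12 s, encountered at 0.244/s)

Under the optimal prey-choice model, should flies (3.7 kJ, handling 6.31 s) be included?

Yes

Current rate: (0.244×1.41)/(1 + 0.244×2.12) = 0.2267 kJ/s.
flies: E/h = 3.7/6.31 = 0.5864 kJ/s.
Since 0.5864 > R, including flies increases the long-run rate.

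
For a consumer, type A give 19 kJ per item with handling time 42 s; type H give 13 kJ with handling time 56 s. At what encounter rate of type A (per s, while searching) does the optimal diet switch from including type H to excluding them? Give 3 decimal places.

0.025 per s

At the threshold, the rate on type A alone equals the profitability of type H: λ·19/(1 + λ·42) = 13/56 = 0.2321.
Rearranging, λ(19 − 0.2321×42) = 0.2321, so λ = 0.2321/9.25 = 0.0251 per s.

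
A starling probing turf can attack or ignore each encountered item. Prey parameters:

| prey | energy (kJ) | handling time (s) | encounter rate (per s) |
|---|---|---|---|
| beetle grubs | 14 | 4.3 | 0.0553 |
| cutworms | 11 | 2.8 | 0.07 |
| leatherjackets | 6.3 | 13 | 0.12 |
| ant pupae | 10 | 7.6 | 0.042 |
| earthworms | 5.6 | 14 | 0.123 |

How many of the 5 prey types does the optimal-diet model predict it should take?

3

Profitabilities (E/h, kJ/s): cutworms 3.93, beetle grubs 3.26, ant pupae 1.32, leatherjackets 0.485, earthworms 0.4. Add prey in this order while the next type's profitability exceeds the intake rate on those already taken.
Rate on top 1: 0.6438. beetle grubs: 3.26 > 0.6438 → include.
Rate on top 2: 1.077. ant pupae: 1.32 > 1.077 → include.
Rate on top 3: 1.12. leatherjackets: 0.485 < 1.12 → exclude; stop.
Optimal diet: cutworms, beetle grubs, ant pupae — 3 of 5 types.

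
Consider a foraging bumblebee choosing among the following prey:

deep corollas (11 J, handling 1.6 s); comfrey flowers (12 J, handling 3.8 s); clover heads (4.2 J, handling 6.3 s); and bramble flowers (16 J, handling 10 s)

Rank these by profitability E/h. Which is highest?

In descending order of E/h:
deep corollas: 11/1.6 = 6.88 J/s
comfrey flowers: 12/3.8 = 3.16 J/s
bramble flowers: 16/10 = 1.6 J/s
clover heads: 4.2/6.3 = 0.667 J/s

deep corollas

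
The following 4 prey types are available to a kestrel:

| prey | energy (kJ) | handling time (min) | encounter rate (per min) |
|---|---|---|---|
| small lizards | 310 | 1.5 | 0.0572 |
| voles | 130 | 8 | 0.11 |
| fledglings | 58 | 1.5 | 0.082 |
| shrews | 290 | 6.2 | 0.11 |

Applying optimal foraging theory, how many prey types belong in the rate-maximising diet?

3

Rank by E/h (kJ/min): small lizards 207, shrews 46.8, fledglings 38.7, voles 16.2. Include each in turn until the next type's E/h falls below the running intake rate.
Rate on top 1: 16.33. shrews: 46.8 > 16.33 → include.
Rate on top 2: 28.08. fledglings: 38.7 > 28.08 → include.
Rate on top 3: 28.76. voles: 16.2 < 28.76 → exclude; stop.
Optimal diet: small lizards, shrews, fledglings — 3 of 4 types.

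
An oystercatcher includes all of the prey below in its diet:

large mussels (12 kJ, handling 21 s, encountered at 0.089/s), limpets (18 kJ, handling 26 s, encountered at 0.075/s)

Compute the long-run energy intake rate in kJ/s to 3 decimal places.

Energy encountered per unit search time: 0.089×12 + 0.075×18 = 2.418 kJ/s.
Handling time per unit search time: 0.089×21 + 0.075×26 = 3.819.
Rate = 2.418/(1 + 3.819) = 0.5018 kJ/s.

0.502 kJ/s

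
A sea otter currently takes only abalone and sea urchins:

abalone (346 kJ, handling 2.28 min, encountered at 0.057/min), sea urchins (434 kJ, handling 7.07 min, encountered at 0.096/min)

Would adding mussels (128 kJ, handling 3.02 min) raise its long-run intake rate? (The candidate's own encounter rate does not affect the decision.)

Intake rate on the current diet: R = (0.057×346 + 0.096×434) / (1 + 0.057×2.28 + 0.096×7.07) = 61.39/1.809 = 33.94 kJ/min.
Profitability of mussels: 128/3.02 = 42.38 kJ/min.
42.38 > 33.94, so adding mussels raises the average — include it.

Yes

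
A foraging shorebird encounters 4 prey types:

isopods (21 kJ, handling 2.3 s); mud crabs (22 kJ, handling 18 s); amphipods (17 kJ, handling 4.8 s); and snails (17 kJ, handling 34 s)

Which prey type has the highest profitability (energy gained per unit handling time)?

In descending order of E/h:
isopods: 21/2.3 = 9.13 kJ/s
amphipods: 17/4.8 = 3.54 kJ/s
mud crabs: 22/18 = 1.22 kJ/s
snails: 17/34 = 0.5 kJ/s

isopods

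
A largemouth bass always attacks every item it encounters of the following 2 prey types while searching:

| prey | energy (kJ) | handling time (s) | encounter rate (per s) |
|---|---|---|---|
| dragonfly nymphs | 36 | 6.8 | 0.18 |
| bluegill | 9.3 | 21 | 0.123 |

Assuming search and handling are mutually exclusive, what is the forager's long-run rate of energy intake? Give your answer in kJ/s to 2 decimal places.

1.59 kJ/s

Energy encountered per unit search time: 0.18×36 + 0.123×9.3 = 7.624 kJ/s.
Handling time per unit search time: 0.18×6.8 + 0.123×21 = 3.807.
Rate = 7.624/(1 + 3.807) = 1.586 kJ/s.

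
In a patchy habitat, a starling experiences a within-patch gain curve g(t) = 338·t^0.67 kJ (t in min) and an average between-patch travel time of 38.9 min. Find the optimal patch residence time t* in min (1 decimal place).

79.0 min

Optimal t* satisfies g'(t*) = g(t*)/(T + t*).
g'(t) = 0.67·338·t^-0.33. Setting 0.67·338·t^-0.33 = 338·t^0.67/(38.9+t) gives 0.67(38.9+t) = t, so 0.33·t = 0.67×38.9.
t* = 0.67×38.9/0.33 = 78.98 min.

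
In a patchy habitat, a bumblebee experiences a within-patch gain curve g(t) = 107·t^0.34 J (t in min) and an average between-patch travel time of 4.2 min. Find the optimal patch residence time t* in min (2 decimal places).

2.16 min

Maximise g(t)/(T+t): set derivative to zero → g'(t)(T+t) = g(t).
g'(t) = 0.34·107·t^-0.66. Setting 0.34·107·t^-0.66 = 107·t^0.34/(4.2+t) gives 0.34(4.2+t) = t, so 0.66·t = 0.34×4.2.
t* = 0.34×4.2/0.66 = 2.164 min.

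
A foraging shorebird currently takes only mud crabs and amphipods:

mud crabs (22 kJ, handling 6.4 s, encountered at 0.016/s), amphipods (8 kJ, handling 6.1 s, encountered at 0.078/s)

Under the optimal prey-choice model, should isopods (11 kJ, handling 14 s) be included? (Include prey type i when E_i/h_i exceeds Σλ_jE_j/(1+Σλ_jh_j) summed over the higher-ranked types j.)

Yes

On mud crabs and amphipods alone, R = ΣλE/(1+Σλh) = 0.976/1.578 = 0.6184 kJ/s.
Profitability of isopods: 11/14 = 0.7857 kJ/s.
0.7857 > 0.6184, so adding isopods raises the average — include it.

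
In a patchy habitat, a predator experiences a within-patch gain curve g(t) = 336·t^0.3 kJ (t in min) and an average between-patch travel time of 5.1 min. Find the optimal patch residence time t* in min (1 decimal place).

By the marginal value theorem, leave when the instantaneous gain rate g'(t) equals the habitat-wide average g(t)/(T + t).
g'(t) = 0.3·336·t^-0.7. Setting 0.3·336·t^-0.7 = 336·t^0.3/(5.1+t) gives 0.3(5.1+t) = t, so 0.70·t = 0.3×5.1.
t* = 0.3×5.1/0.70 = 2.186 min.

2.2 min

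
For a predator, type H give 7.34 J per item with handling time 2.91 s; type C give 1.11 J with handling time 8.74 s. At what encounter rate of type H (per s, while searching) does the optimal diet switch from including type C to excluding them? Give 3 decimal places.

At the threshold, the rate on type H alone equals the profitability of type C: λ·7.34/(1 + λ·2.91) = 1.11/8.74 = 0.127.
Rearranging, λ(7.34 − 0.127×2.91) = 0.127, so λ = 0.127/6.97 = 0.01822 per s.

0.018 per s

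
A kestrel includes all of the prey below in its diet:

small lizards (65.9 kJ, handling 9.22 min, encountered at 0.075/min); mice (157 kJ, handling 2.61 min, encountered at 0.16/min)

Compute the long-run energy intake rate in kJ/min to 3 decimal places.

14.254 kJ/min

R = Σλ_iE_i / (1 + Σλ_ih_i)
Numerator: 0.075×65.9 + 0.16×157 = 30.06
Denominator: 1 + 0.075×9.22 + 0.16×2.61 = 2.109
R = 30.06/2.109 = 14.25 kJ/min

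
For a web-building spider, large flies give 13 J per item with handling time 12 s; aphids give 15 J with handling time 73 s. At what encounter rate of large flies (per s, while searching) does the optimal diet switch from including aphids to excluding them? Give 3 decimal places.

0.020 per s

The zero-one rule: include aphids iff E₂/h₂ > λE₁/(1+λh₁). Equality gives the switch point.
λE₁h₂ = E₂ + λE₂h₁ ⇒ λ = E₂/(E₁h₂ − E₂h₁) = 15/(949 − 180) = 0.01951 per s.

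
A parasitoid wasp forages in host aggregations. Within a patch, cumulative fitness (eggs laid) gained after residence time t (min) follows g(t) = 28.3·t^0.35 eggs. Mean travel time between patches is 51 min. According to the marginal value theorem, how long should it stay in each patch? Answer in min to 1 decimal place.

27.5 min

Optimal t* satisfies g'(t*) = g(t*)/(T + t*).
g'(t) = 0.35·28.3·t^-0.65. Setting 0.35·28.3·t^-0.65 = 28.3·t^0.35/(51+t) gives 0.35(51+t) = t, so 0.65·t = 0.35×51.
t* = 0.35×51/0.65 = 27.46 min.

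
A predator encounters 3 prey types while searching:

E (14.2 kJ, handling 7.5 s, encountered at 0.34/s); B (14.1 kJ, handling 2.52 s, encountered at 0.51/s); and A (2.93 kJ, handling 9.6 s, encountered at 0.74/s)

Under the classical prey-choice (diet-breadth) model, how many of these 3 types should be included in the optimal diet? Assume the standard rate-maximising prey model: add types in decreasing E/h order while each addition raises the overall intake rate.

1

Profitabilities (E/h, kJ/s): B 5.6, E 1.89, A 0.305. Add prey in this order while the next type's profitability exceeds the intake rate on those already taken.
Rate on top 1: 3.147. E: 1.89 < 3.147 → exclude; stop.
Optimal diet: B — 1 of 3 types.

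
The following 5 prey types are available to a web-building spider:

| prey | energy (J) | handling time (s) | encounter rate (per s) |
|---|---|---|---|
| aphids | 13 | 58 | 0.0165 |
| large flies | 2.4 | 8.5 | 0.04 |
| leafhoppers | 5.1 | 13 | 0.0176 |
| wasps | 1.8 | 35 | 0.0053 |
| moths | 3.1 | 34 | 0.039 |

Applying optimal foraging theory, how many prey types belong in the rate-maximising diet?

3

E/h in descending order: leafhoppers 0.392, large flies 0.282, aphids 0.224, moths 0.0912, wasps 0.0514 J/s. The optimal diet is the largest prefix of this list for which every included type satisfies E_i/h_i > R on the types above it.
Rate on top 1: 0.07305. large flies: 0.282 > 0.07305 → include.
Rate on top 2: 0.1184. aphids: 0.224 > 0.1184 → include.
Rate on top 3: 0.1585. moths: 0.0912 < 0.1585 → exclude; stop.
Optimal diet: leafhoppers, large flies, aphids — 3 of 5 types.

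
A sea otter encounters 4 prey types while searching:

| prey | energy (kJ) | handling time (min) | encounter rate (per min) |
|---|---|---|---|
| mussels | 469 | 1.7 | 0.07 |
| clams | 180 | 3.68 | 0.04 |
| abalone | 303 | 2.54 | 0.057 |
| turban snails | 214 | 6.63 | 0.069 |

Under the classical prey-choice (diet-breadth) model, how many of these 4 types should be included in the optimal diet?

3

E/h in descending order: mussels 276, abalone 119, clams 48.9, turban snails 32.3 kJ/min. The optimal diet is the largest prefix of this list for which every included type satisfies E_i/h_i > R on the types above it.
Rate on top 1: 29.34. abalone: 119 > 29.34 → include.
Rate on top 2: 39.64. clams: 48.9 > 39.64 → include.
Rate on top 3: 40.61. turban snails: 32.3 < 40.61 → exclude; stop.
Optimal diet: mussels, abalone, clams — 3 of 4 types.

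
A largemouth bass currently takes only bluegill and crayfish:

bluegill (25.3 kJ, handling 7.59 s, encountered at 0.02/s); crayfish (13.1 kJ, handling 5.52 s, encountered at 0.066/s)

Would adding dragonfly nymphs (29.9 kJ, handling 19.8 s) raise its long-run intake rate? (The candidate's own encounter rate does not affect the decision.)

Yes

Current rate: (0.02×25.3 + 0.066×13.1)/(1 + 0.02×7.59 + 0.066×5.52) = 0.904 kJ/s.
Profitability of dragonfly nymphs: 29.9/19.8 = 1.51 kJ/s.
Since 1.51 > R, including dragonfly nymphs increases the long-run rate.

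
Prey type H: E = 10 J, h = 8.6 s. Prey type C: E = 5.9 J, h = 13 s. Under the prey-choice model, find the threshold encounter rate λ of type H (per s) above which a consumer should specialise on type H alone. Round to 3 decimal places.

At the threshold, the rate on type H alone equals the profitability of type C: λ·10/(1 + λ·8.6) = 5.9/13 = 0.4538.
Rearranging, λ(10 − 0.4538×8.6) = 0.4538, so λ = 0.4538/6.097 = 0.07444 per s.

0.074 per s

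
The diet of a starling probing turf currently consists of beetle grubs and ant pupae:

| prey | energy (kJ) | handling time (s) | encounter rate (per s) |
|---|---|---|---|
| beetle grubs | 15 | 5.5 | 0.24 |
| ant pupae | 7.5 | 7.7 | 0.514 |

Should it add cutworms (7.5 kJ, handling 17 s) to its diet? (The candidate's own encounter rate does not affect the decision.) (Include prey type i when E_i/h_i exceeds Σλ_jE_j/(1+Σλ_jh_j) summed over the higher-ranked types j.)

Intake rate on the current diet: R = (0.24×15 + 0.514×7.5) / (1 + 0.24×5.5 + 0.514×7.7) = 7.455/6.278 = 1.188 kJ/s.
cutworms: E/h = 7.5/17 = 0.4412 kJ/s.
0.4412 < 1.188, so adding cutworms would lower the average — exclude it.

No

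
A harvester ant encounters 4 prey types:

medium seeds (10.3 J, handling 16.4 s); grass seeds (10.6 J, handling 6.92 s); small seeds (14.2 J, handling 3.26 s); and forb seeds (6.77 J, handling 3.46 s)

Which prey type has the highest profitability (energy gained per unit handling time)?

Profitability E/h (J/s): medium seeds = 10.3/16.4 = 0.628, grass seeds = 10.6/6.92 = 1.53, small seeds = 14.2/3.26 = 4.36, forb seeds = 6.77/3.46 = 1.96.
Ranked: small seeds > forb seeds > grass seeds > medium seeds.

small seeds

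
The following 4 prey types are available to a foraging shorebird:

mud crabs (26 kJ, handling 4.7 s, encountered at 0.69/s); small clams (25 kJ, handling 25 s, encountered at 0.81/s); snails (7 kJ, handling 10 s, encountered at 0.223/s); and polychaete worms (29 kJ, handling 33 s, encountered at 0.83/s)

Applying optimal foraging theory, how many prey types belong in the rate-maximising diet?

Rank by E/h (kJ/s): mud crabs 5.53, small clams 1, polychaete worms 0.879, snails 0.7. Include each in turn until the next type's E/h falls below the running intake rate.
Rate on top 1: 4.228. small clams: 1 < 4.228 → exclude; stop.
Optimal diet: mud crabs — 1 of 4 types.

1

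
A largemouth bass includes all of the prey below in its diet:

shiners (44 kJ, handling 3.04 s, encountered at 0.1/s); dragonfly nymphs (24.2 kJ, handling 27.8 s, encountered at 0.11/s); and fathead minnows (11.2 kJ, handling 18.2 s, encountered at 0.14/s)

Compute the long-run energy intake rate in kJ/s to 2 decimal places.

R = (0.1×44 + 0.11×24.2 + 0.14×11.2) / (1 + 0.1×3.04 + 0.11×27.8 + 0.14×18.2) = 8.63/6.91 = 1.249 kJ/s.

1.25 kJ/s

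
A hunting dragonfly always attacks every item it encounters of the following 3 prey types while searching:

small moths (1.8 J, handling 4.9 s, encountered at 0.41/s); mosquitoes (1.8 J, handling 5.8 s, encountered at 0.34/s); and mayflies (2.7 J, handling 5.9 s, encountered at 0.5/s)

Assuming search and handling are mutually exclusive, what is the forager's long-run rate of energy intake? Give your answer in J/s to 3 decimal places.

0.340 J/s

R = (0.41×1.8 + 0.34×1.8 + 0.5×2.7) / (1 + 0.41×4.9 + 0.34×5.8 + 0.5×5.9) = 2.7/7.931 = 0.3404 J/s.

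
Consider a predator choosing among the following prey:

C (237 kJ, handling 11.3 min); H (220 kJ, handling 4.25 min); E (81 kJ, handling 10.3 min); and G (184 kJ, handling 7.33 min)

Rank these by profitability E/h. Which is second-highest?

Profitability E/h (kJ/min): C = 237/11.3 = 21, H = 220/4.25 = 51.8, E = 81/10.3 = 7.86, G = 184/7.33 = 25.1.
Ranked: H > G > C > E.

G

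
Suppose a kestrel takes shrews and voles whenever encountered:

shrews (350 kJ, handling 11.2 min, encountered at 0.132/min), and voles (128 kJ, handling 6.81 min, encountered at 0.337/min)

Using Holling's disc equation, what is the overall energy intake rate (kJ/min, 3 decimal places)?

Energy encountered per unit search time: 0.132×350 + 0.337×128 = 89.34 kJ/min.
Handling time per unit search time: 0.132×11.2 + 0.337×6.81 = 3.773.
Rate = 89.34/(1 + 3.773) = 18.72 kJ/min.

18.715 kJ/min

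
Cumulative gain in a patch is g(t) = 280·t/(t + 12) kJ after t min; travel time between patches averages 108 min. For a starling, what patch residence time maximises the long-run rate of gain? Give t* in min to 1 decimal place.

36.0 min

Maximise g(t)/(T+t): set derivative to zero → g'(t)(T+t) = g(t).
g'(t) = 280·12/(t + 12)². Setting 280·12/(t+12)² = 280t/[(t+12)(108+t)] gives 12(108+t) = t(t+12), so t² = 12×108 = 1296.
t* = √1296 = 36 min.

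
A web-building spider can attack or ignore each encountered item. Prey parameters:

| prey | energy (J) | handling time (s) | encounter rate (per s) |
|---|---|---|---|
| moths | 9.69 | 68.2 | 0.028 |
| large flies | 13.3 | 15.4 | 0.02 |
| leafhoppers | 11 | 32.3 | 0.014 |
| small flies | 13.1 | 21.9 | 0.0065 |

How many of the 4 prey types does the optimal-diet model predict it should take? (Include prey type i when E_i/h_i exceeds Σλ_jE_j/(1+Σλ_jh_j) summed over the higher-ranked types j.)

3

Profitabilities (E/h, J/s): large flies 0.864, small flies 0.598, leafhoppers 0.341, moths 0.142. Add prey in this order while the next type's profitability exceeds the intake rate on those already taken.
Rate on top 1: 0.2034. small flies: 0.598 > 0.2034 → include.
Rate on top 2: 0.2421. leafhoppers: 0.341 > 0.2421 → include.
Rate on top 3: 0.2655. moths: 0.142 < 0.2655 → exclude; stop.
Optimal diet: large flies, small flies, leafhoppers — 3 of 4 types.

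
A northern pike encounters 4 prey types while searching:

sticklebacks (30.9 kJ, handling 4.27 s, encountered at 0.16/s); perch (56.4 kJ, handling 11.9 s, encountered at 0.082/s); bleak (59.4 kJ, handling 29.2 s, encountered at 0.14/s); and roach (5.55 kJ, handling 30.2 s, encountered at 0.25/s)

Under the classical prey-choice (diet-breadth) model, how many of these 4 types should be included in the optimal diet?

E/h in descending order: sticklebacks 7.24, perch 4.74, bleak 2.03, roach 0.184 kJ/s. The optimal diet is the largest prefix of this list for which every included type satisfies E_i/h_i > R on the types above it.
Rate on top 1: 2.937. perch: 4.74 > 2.937 → include.
Rate on top 2: 3.599. bleak: 2.03 < 3.599 → exclude; stop.
Optimal diet: sticklebacks, perch — 2 of 4 types.

2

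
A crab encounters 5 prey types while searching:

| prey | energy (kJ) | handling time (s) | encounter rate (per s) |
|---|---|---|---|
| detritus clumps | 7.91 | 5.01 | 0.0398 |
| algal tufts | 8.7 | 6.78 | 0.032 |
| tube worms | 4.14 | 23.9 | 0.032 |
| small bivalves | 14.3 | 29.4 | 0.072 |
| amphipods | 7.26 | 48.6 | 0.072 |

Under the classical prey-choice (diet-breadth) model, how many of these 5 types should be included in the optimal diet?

3

Rank by E/h (kJ/s): detritus clumps 1.58, algal tufts 1.28, small bivalves 0.486, tube worms 0.173, amphipods 0.149. Include each in turn until the next type's E/h falls below the running intake rate.
Rate on top 1: 0.2625. algal tufts: 1.28 > 0.2625 → include.
Rate on top 2: 0.4188. small bivalves: 0.486 > 0.4188 → include.
Rate on top 3: 0.4593. tube worms: 0.173 < 0.4593 → exclude; stop.
Optimal diet: detritus clumps, algal tufts, small bivalves — 3 of 5 types.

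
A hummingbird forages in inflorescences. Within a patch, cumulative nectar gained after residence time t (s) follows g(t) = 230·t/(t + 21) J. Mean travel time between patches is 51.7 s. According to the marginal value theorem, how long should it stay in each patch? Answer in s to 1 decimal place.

Optimal t* satisfies g'(t*) = g(t*)/(T + t*).
g'(t) = 230·21/(t + 21)². Setting 230·21/(t+21)² = 230t/[(t+21)(51.7+t)] gives 21(51.7+t) = t(t+21), so t² = 21×51.7 = 1086.
t* = √1086 = 32.95 s.

32.9 s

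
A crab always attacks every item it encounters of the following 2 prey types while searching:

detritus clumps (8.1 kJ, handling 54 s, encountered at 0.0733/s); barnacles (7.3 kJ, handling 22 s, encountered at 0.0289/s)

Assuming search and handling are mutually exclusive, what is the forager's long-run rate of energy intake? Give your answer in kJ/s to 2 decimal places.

0.14 kJ/s

Energy encountered per unit search time: 0.0733×8.1 + 0.0289×7.3 = 0.8047 kJ/s.
Handling time per unit search time: 0.0733×54 + 0.0289×22 = 4.594.
Rate = 0.8047/(1 + 4.594) = 0.1439 kJ/s.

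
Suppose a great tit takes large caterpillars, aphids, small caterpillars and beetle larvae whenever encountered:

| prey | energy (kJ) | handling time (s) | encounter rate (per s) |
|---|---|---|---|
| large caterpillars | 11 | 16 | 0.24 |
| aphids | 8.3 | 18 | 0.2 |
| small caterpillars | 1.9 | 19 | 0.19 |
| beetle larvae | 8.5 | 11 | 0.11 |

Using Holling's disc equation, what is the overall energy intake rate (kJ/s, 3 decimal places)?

R = Σλ_iE_i / (1 + Σλ_ih_i)
Numerator: 0.24×11 + 0.2×8.3 + 0.19×1.9 + 0.11×8.5 = 5.596
Denominator: 1 + 0.24×16 + 0.2×18 + 0.19×19 + 0.11×11 = 13.26
R = 5.596/13.26 = 0.422 kJ/s

0.422 kJ/s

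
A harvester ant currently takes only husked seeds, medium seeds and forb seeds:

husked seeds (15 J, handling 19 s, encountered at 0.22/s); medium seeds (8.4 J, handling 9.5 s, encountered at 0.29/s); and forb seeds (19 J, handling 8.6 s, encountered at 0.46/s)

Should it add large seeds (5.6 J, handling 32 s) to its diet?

Intake rate on the current diet: R = (0.22×15 + 0.29×8.4 + 0.46×19) / (1 + 0.22×19 + 0.29×9.5 + 0.46×8.6) = 14.48/11.89 = 1.217 J/s.
large seeds: E/h = 5.6/32 = 0.175 J/s.
Since 0.175 < R, time spent handling large seeds is better spent searching.

No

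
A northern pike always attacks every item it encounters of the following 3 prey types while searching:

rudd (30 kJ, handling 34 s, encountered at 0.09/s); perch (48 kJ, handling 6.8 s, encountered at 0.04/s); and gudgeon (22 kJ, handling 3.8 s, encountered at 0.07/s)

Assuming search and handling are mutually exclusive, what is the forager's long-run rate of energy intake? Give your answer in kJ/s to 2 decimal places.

R = Σλ_iE_i / (1 + Σλ_ih_i)
Numerator: 0.09×30 + 0.04×48 + 0.07×22 = 6.16
Denominator: 1 + 0.09×34 + 0.04×6.8 + 0.07×3.8 = 4.598
R = 6.16/4.598 = 1.34 kJ/s

1.34 kJ/s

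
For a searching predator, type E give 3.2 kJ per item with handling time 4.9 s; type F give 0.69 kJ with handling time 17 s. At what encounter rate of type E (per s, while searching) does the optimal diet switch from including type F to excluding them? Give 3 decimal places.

0.014 per s

The zero-one rule: include type F iff E₂/h₂ > λE₁/(1+λh₁). Equality gives the switch point.
λE₁h₂ = E₂ + λE₂h₁ ⇒ λ = E₂/(E₁h₂ − E₂h₁) = 0.69/(54.4 − 3.381) = 0.01352 per s.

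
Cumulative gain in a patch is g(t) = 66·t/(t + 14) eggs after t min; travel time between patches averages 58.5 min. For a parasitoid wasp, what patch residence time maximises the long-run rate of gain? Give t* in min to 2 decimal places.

Optimal t* satisfies g'(t*) = g(t*)/(T + t*).
g'(t) = 66·14/(t + 14)². Setting 66·14/(t+14)² = 66t/[(t+14)(58.5+t)] gives 14(58.5+t) = t(t+14), so t² = 14×58.5 = 819.
t* = √819 = 28.62 min.

28.62 min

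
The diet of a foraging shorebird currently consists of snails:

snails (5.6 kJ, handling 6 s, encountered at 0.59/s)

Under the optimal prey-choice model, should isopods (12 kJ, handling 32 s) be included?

Current rate: (0.59×5.6)/(1 + 0.59×6) = 0.7278 kJ/s.
isopods: E/h = 12/32 = 0.375 kJ/s.
Since 0.375 < R, time spent handling isopods is better spent searching.

No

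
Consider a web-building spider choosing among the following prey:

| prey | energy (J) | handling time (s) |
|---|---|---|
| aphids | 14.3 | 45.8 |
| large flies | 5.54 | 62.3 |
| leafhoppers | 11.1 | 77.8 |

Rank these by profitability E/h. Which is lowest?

large flies

Profitability E/h (J/s): aphids = 14.3/45.8 = 0.312, large flies = 5.54/62.3 = 0.0889, leafhoppers = 11.1/77.8 = 0.143.
Ranked: aphids > leafhoppers > large flies.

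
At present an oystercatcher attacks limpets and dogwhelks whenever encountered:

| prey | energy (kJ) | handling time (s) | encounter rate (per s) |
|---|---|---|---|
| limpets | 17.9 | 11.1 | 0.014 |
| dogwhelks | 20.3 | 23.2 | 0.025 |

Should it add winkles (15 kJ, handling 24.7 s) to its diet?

Yes

Current rate: (0.014×17.9 + 0.025×20.3)/(1 + 0.014×11.1 + 0.025×23.2) = 0.4368 kJ/s.
winkles: E/h = 15/24.7 = 0.6073 kJ/s.
0.6073 > 0.4368, so adding winkles raises the average — include it.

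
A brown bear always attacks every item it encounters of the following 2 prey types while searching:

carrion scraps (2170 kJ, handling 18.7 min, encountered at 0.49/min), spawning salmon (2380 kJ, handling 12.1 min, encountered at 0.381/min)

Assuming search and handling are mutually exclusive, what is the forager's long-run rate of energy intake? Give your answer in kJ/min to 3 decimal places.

R = (0.49×2170 + 0.381×2380) / (1 + 0.49×18.7 + 0.381×12.1) = 1970/14.77 = 133.4 kJ/min.

133.356 kJ/min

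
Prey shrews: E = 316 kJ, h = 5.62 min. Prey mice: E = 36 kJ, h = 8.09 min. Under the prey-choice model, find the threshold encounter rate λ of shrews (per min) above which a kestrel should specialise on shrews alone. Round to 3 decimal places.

0.015 per min

The zero-one rule: include mice iff E₂/h₂ > λE₁/(1+λh₁). Equality gives the switch point.
λE₁h₂ = E₂ + λE₂h₁ ⇒ λ = E₂/(E₁h₂ − E₂h₁) = 36/(2556 − 202.3) = 0.01529 per min.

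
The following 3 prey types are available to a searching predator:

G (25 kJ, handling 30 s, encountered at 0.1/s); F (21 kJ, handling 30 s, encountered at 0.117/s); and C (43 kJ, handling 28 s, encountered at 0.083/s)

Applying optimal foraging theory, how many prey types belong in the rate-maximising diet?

1

E/h in descending order: C 1.54, G 0.833, F 0.7 kJ/s. The optimal diet is the largest prefix of this list for which every included type satisfies E_i/h_i > R on the types above it.
Rate on top 1: 1.074. G: 0.833 < 1.074 → exclude; stop.
Optimal diet: C — 1 of 3 types.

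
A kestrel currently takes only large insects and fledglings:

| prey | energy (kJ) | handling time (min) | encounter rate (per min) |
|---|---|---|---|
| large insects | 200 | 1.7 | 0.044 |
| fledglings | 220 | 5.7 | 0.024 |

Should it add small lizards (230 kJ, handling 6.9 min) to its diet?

Yes

Current rate: (0.044×200 + 0.024×220)/(1 + 0.044×1.7 + 0.024×5.7) = 11.62 kJ/min.
small lizards: E/h = 230/6.9 = 33.33 kJ/min.
Since 33.33 > R, including small lizards increases the long-run rate.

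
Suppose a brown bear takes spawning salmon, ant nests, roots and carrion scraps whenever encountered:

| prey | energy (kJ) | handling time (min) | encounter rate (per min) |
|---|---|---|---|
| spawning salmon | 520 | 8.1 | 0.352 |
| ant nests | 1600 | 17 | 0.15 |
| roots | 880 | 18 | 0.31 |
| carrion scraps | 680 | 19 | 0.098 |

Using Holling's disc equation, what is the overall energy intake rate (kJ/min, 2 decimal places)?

R = Σλ_iE_i / (1 + Σλ_ih_i)
Numerator: 0.352×520 + 0.15×1600 + 0.31×880 + 0.098×680 = 762.5
Denominator: 1 + 0.352×8.1 + 0.15×17 + 0.31×18 + 0.098×19 = 13.84
R = 762.5/13.84 = 55.08 kJ/min

55.08 kJ/min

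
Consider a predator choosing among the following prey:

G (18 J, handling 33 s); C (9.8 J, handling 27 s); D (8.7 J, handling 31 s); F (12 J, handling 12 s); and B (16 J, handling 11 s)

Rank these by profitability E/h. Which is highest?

In descending order of E/h:
B: 16/11 = 1.45 J/s
F: 12/12 = 1 J/s
G: 18/33 = 0.545 J/s
C: 9.8/27 = 0.363 J/s
D: 8.7/31 = 0.281 J/s

B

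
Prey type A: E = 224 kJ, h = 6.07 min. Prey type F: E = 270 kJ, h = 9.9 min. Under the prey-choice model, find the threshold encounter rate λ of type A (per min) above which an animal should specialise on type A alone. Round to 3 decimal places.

0.467 per min

At the threshold, the rate on type A alone equals the profitability of type F: λ·224/(1 + λ·6.07) = 270/9.9 = 27.27.
Rearranging, λ(224 − 27.27×6.07) = 27.27, so λ = 27.27/58.45 = 0.4666 per min.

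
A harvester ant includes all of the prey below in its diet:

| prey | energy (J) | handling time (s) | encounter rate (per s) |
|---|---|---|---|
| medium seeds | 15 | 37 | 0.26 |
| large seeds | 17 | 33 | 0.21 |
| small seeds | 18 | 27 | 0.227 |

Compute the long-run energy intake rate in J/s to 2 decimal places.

0.49 J/s

R = Σλ_iE_i / (1 + Σλ_ih_i)
Numerator: 0.26×15 + 0.21×17 + 0.227×18 = 11.56
Denominator: 1 + 0.26×37 + 0.21×33 + 0.227×27 = 23.68
R = 11.56/23.68 = 0.488 J/s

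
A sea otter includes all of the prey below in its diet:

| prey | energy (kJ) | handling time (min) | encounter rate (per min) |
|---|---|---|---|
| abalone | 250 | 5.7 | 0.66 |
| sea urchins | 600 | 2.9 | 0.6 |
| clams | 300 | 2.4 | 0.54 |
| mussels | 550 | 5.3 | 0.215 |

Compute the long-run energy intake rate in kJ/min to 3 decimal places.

90.098 kJ/min

R = (0.66×250 + 0.6×600 + 0.54×300 + 0.215×550) / (1 + 0.66×5.7 + 0.6×2.9 + 0.54×2.4 + 0.215×5.3) = 805.2/8.938 = 90.1 kJ/min.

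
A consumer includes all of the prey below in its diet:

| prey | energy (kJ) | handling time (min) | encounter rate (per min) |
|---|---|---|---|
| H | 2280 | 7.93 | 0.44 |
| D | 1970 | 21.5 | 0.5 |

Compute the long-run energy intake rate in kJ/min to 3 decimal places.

130.466 kJ/min

R = Σλ_iE_i / (1 + Σλ_ih_i)
Numerator: 0.44×2280 + 0.5×1970 = 1988
Denominator: 1 + 0.44×7.93 + 0.5×21.5 = 15.24
R = 1988/15.24 = 130.5 kJ/min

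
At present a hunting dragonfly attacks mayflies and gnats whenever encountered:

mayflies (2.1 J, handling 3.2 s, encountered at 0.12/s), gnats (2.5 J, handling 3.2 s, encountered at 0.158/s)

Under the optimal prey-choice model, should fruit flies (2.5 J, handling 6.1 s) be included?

Yes

Intake rate on the current diet: R = (0.12×2.1 + 0.158×2.5) / (1 + 0.12×3.2 + 0.158×3.2) = 0.647/1.89 = 0.3424 J/s.
fruit flies: E/h = 2.5/6.1 = 0.4098 J/s.
0.4098 > 0.3424, so adding fruit flies raises the average — include it.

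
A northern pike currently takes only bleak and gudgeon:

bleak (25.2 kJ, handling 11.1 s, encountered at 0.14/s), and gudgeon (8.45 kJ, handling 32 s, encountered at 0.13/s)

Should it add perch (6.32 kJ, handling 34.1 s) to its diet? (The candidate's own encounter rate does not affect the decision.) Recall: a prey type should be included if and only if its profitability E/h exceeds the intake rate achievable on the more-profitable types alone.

No

Current rate: (0.14×25.2 + 0.13×8.45)/(1 + 0.14×11.1 + 0.13×32) = 0.6891 kJ/s.
Profitability of perch: 6.32/34.1 = 0.1853 kJ/s.
Since 0.1853 < R, time spent handling perch is better spent searching.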